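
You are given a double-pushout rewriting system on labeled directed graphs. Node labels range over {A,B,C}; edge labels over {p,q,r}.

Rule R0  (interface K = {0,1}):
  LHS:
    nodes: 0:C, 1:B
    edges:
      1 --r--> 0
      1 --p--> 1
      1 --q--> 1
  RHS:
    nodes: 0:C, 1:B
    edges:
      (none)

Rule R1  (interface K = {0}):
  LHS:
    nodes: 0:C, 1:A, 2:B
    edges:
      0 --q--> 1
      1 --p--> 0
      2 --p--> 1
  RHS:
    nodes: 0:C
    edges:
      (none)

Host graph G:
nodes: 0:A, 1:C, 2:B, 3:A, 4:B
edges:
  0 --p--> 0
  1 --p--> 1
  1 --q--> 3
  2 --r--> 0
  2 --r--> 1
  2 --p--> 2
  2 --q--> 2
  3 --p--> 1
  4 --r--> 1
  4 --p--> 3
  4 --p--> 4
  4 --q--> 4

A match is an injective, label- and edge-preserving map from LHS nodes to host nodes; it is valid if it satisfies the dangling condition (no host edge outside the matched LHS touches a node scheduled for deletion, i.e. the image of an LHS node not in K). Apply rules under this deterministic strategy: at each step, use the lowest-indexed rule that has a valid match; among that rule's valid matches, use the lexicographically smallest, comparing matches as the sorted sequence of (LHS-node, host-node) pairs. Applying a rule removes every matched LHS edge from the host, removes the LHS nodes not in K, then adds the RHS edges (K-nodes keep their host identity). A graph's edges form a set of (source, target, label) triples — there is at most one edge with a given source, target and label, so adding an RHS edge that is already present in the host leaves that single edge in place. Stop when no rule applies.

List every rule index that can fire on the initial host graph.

R0: 2 valid matches — {0↦1, 1↦2}, {0↦1, 1↦4}
R1: no valid match — 1 raw match, all fail dangling condition

Answer: [R0]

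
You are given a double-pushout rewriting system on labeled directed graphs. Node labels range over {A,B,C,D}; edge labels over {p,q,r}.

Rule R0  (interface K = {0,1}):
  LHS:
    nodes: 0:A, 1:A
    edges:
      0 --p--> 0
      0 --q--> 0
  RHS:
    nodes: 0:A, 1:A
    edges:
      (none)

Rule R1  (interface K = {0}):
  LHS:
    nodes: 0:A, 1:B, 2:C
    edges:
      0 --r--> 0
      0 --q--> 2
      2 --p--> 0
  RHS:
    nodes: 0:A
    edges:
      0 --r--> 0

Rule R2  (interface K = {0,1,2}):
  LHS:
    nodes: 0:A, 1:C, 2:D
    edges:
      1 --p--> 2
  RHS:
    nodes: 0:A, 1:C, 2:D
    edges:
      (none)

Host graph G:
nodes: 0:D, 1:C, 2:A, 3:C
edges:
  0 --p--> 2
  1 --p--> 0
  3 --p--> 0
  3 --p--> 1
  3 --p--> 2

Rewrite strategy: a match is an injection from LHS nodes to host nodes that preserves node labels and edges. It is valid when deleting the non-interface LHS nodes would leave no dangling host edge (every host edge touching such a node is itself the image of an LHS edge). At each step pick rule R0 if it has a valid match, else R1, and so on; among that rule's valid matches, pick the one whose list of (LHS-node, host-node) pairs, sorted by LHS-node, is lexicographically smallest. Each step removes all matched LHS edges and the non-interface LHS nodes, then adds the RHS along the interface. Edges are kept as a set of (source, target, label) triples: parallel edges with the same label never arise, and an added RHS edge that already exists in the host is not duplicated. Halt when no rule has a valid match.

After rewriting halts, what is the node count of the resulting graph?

Answer: 4

Derivation:
initial: |V|=4 |E|=5  E = 0-p->2 1-p->0 3-p->0 3-p->1 3-p->2
step 1: apply R2 at {0↦2, 1↦1, 2↦0}  → |V|=4 |E|=4  E = 0-p->2 3-p->0 3-p->1 3-p->2
step 2: apply R2 at {0↦2, 1↦3, 2↦0}  → |V|=4 |E|=3  E = 0-p->2 3-p->1 3-p->2
normal form: no rule applies after step 2
NF nodes: {0:D, 1:C, 2:A, 3:C}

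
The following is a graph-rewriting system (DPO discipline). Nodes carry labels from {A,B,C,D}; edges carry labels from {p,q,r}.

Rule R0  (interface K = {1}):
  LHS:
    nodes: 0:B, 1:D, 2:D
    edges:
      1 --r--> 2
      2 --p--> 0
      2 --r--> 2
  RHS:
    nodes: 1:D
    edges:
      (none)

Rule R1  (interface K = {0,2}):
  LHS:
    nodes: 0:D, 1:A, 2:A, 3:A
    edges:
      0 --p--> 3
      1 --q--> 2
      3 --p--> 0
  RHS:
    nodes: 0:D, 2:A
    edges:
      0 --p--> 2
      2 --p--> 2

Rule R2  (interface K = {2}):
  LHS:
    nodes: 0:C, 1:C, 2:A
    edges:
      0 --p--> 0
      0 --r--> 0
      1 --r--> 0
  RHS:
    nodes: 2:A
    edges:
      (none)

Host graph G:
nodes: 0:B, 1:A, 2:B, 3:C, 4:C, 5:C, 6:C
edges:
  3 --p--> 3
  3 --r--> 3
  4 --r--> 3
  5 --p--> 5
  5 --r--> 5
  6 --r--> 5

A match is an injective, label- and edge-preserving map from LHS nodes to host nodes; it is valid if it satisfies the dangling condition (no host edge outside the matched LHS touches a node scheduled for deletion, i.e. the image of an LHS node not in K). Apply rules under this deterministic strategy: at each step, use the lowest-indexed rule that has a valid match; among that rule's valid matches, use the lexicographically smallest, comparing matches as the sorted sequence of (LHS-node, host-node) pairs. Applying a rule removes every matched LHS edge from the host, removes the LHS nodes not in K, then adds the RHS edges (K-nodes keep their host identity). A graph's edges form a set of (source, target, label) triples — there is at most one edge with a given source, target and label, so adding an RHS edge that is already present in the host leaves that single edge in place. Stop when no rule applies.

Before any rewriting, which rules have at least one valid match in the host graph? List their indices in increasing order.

Answer: [R2]

Rewrite trace:
R0: no valid match — LHS pattern not found
R1: no valid match — LHS pattern not found
R2: 2 valid matches — {0↦3, 1↦4, 2↦1}, {0↦5, 1↦6, 2↦1}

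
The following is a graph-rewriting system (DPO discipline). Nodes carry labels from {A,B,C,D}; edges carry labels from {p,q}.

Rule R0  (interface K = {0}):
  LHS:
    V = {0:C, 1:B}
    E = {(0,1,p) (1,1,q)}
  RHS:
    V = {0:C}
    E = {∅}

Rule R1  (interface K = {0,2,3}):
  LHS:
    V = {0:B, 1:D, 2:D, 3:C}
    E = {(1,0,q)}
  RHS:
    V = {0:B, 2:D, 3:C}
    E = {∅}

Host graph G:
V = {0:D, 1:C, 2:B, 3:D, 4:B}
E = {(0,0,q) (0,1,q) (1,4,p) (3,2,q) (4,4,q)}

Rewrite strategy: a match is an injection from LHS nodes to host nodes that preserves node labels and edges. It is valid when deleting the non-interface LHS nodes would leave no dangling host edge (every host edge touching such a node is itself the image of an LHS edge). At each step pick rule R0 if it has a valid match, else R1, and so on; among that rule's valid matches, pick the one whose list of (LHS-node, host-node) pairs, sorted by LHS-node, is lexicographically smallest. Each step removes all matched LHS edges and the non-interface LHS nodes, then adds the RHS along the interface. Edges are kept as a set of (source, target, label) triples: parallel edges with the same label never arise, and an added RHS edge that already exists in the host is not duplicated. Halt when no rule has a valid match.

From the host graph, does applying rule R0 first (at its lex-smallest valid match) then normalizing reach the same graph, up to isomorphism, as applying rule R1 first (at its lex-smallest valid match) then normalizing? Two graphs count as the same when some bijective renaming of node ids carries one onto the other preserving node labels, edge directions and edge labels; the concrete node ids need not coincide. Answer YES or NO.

branch R0-first: apply at {0↦1, 1↦4} → |E|=3, then 1 more step(s) → NF |V|=3 |E|=2 V={0:D, 1:C, 2:B} E=0-q->0 0-q->1
branch R1-first: apply at {0↦2, 1↦3, 2↦0, 3↦1} → |E|=4, then 1 more step(s) → NF |V|=3 |E|=2 V={0:D, 1:C, 2:B} E=0-q->0 0-q->1
graphs isomorphic (equal up to label-preserving node renaming)

Answer: YES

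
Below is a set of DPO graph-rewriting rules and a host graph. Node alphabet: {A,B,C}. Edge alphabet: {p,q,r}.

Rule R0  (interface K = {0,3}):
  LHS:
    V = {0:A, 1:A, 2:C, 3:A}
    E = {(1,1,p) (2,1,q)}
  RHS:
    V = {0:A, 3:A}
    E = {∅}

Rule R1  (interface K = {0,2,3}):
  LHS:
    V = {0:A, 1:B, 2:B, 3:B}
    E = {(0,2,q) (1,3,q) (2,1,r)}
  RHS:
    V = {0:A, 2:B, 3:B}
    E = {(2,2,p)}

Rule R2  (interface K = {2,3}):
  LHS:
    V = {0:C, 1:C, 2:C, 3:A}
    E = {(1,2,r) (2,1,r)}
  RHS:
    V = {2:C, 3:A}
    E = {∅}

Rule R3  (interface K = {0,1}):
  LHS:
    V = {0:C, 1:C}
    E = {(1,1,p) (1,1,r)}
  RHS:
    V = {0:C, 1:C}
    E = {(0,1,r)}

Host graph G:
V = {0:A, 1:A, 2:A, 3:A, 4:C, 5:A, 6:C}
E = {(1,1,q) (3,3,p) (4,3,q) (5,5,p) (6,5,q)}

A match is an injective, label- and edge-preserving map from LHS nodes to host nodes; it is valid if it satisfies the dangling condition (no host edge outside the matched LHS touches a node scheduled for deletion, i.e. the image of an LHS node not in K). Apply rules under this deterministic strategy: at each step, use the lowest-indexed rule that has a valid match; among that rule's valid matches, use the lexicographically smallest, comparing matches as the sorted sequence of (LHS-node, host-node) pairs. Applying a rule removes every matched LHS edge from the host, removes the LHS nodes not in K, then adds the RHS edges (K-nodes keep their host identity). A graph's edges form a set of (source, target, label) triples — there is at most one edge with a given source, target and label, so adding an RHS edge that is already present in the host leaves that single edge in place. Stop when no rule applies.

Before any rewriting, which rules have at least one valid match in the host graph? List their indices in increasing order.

R0: 24 valid matches — {0↦0, 1↦3, 2↦4, 3↦1}, {0↦0, 1↦3, 2↦4, 3↦2}, {0↦0, 1↦3, 2↦4, 3↦5} (+21 more)
R1: no valid match — LHS pattern not found
R2: no valid match — LHS pattern not found
R3: no valid match — LHS pattern not found

Answer: [R0]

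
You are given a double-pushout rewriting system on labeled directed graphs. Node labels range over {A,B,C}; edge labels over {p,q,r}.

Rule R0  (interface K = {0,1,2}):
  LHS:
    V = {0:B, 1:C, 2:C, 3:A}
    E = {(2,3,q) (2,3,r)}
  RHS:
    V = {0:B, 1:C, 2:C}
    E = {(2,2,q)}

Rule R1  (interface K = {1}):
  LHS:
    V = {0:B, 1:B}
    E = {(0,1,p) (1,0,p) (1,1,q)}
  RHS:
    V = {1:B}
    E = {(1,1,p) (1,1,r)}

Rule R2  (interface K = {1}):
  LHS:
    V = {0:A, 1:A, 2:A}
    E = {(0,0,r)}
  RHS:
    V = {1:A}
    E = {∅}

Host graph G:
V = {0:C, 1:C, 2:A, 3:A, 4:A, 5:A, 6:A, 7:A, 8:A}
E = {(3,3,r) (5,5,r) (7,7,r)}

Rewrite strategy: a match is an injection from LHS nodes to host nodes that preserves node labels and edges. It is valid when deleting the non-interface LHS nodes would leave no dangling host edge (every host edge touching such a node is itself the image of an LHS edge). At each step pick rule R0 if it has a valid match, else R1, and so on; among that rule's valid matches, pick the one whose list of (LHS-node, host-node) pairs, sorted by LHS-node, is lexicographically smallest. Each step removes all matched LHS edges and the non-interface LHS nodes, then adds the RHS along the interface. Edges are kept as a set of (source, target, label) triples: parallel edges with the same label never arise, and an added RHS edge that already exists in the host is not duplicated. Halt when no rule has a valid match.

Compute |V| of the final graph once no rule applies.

start.  V:9 E:3  edges: 3-r->3 5-r->5 7-r->7
1. fire R2 via {0↦3, 1↦2, 2↦4}  →  V:7 E:2  edges: 5-r->5 7-r->7
2. fire R2 via {0↦5, 1↦2, 2↦6}  →  V:5 E:1  edges: 7-r->7
3. fire R2 via {0↦7, 1↦2, 2↦8}  →  V:3 E:0  edges: ∅
normal form: no rule applies after step 3
NF nodes: {0:C, 1:C, 2:A}

Answer: 3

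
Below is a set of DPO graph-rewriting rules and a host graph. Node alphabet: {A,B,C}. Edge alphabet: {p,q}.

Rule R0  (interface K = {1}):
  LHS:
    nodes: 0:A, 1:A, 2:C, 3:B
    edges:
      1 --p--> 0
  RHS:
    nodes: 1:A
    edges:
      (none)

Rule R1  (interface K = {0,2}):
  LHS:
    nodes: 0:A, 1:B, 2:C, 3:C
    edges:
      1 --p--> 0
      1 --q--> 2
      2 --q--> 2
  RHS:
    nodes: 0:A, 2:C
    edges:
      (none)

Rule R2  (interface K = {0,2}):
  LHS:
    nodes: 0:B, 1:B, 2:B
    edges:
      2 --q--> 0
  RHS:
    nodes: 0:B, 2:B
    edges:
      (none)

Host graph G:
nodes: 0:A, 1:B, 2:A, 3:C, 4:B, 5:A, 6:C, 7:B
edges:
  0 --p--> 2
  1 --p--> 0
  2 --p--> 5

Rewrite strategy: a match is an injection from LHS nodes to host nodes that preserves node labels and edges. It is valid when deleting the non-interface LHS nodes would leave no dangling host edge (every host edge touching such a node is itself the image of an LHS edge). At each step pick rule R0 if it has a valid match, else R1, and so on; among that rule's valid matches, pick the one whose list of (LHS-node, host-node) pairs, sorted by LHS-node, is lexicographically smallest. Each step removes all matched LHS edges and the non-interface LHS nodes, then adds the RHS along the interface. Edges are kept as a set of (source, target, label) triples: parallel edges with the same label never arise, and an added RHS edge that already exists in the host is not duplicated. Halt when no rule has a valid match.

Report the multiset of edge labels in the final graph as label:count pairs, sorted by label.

start.  V:8 E:3  edges: 0-p->2 1-p->0 2-p->5
1. fire R0 via {0↦5, 1↦2, 2↦3, 3↦4}  →  V:5 E:2  edges: 0-p->2 1-p->0
2. fire R0 via {0↦2, 1↦0, 2↦6, 3↦7}  →  V:2 E:1  edges: 1-p->0
final graph: no rule applies after step 2
NF edges: [(1, 0, 'p')]

Answer: p:1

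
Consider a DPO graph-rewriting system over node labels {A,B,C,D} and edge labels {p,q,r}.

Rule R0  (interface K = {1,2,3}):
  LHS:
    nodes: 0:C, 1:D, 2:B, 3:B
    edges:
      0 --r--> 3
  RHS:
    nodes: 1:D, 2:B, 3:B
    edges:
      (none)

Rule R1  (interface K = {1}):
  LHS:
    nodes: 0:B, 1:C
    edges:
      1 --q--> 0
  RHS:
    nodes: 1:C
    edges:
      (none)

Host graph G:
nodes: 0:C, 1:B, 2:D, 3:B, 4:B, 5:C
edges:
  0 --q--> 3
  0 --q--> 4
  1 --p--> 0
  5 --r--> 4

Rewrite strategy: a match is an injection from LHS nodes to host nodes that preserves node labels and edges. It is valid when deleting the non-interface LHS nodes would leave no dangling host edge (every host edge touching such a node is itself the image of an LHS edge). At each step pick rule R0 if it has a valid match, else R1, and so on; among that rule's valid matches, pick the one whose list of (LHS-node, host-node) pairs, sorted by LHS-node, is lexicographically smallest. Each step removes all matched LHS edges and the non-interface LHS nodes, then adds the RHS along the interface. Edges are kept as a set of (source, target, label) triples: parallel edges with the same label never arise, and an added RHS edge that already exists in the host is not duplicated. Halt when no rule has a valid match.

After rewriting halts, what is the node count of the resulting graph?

Answer: 3

Derivation:
initial: |V|=6 |E|=4  E = 0-q->3 0-q->4 1-p->0 5-r->4
step 1: apply R0 at {0↦5, 1↦2, 2↦1, 3↦4}  → |V|=5 |E|=3  E = 0-q->3 0-q->4 1-p->0
step 2: apply R1 at {0↦3, 1↦0}  → |V|=4 |E|=2  E = 0-q->4 1-p->0
step 3: apply R1 at {0↦4, 1↦0}  → |V|=3 |E|=1  E = 1-p->0
normal form: no rule applies after step 3
NF nodes: {0:C, 1:B, 2:D}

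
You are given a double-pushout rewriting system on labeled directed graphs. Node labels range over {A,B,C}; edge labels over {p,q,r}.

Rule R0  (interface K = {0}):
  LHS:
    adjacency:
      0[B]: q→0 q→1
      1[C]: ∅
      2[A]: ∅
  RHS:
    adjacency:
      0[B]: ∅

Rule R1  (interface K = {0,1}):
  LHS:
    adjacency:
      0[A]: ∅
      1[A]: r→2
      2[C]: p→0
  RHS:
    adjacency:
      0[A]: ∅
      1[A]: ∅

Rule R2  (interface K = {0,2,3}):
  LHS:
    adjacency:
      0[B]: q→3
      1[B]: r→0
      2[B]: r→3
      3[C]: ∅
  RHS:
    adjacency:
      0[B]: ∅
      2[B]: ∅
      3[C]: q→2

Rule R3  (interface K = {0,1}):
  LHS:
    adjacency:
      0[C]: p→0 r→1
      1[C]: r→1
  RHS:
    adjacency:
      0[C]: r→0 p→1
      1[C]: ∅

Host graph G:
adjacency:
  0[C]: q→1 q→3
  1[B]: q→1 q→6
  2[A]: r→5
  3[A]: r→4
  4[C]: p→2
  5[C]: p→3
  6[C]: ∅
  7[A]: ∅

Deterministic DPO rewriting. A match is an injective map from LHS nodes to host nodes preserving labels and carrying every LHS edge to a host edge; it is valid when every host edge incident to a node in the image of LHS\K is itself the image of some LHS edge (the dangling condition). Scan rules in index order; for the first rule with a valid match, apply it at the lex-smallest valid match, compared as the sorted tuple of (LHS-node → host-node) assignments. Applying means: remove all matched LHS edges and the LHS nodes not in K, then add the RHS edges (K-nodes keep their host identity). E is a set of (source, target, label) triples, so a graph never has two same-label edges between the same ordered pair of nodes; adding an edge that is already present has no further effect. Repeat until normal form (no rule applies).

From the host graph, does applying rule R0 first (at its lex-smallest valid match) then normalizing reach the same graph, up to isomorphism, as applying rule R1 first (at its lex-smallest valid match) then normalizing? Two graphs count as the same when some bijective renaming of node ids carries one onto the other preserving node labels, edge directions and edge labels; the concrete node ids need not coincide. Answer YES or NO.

Answer: YES

Rewrite trace:
branch R0-first: apply at {0↦1, 1↦6, 2↦7} → |E|=6, then 2 more step(s) → NF |V|=4 |E|=2 V={0:C, 1:B, 2:A, 3:A} E=0-q->1 0-q->3
branch R1-first: apply at {0↦2, 1↦3, 2↦4} → |E|=6, then 2 more step(s) → NF |V|=4 |E|=2 V={0:C, 1:B, 2:A, 3:A} E=0-q->1 0-q->3
graphs isomorphic (equal up to label-preserving node renaming)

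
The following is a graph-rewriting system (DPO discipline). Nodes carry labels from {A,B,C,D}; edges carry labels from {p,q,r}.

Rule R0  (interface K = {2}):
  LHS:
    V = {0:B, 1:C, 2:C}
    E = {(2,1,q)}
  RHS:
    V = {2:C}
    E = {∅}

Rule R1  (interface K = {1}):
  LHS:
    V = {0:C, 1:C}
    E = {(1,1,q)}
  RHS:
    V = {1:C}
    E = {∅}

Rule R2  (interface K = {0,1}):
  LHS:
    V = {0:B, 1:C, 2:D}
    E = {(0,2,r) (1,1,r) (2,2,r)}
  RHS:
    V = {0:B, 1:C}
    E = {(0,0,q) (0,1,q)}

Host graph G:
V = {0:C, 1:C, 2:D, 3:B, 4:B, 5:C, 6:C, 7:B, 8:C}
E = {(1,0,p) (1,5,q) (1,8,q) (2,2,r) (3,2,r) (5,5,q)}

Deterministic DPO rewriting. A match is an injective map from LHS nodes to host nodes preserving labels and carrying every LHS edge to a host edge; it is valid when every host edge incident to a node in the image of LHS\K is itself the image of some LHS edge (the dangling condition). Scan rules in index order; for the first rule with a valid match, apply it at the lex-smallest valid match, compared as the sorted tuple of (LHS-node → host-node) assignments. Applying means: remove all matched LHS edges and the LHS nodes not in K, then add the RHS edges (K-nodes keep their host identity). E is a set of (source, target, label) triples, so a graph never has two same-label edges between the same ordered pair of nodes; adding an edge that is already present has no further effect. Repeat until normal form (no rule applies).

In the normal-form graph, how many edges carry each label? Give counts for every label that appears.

Answer: p:1 r:2

Rewrite trace:
[0] host  ⇒  9 nodes, 6 edges  {1-p->0 1-q->5 1-q->8 2-r->2 3-r->2 5-q->5}
[1] R0 @ {0↦4, 1↦8, 2↦1}  ⇒  7 nodes, 5 edges  {1-p->0 1-q->5 2-r->2 3-r->2 5-q->5}
[2] R1 @ {0↦6, 1↦5}  ⇒  6 nodes, 4 edges  {1-p->0 1-q->5 2-r->2 3-r->2}
[3] R0 @ {0↦7, 1↦5, 2↦1}  ⇒  4 nodes, 3 edges  {1-p->0 2-r->2 3-r->2}
halt: no rule applies after step 3
NF edges: [(1, 0, 'p'), (2, 2, 'r'), (3, 2, 'r')]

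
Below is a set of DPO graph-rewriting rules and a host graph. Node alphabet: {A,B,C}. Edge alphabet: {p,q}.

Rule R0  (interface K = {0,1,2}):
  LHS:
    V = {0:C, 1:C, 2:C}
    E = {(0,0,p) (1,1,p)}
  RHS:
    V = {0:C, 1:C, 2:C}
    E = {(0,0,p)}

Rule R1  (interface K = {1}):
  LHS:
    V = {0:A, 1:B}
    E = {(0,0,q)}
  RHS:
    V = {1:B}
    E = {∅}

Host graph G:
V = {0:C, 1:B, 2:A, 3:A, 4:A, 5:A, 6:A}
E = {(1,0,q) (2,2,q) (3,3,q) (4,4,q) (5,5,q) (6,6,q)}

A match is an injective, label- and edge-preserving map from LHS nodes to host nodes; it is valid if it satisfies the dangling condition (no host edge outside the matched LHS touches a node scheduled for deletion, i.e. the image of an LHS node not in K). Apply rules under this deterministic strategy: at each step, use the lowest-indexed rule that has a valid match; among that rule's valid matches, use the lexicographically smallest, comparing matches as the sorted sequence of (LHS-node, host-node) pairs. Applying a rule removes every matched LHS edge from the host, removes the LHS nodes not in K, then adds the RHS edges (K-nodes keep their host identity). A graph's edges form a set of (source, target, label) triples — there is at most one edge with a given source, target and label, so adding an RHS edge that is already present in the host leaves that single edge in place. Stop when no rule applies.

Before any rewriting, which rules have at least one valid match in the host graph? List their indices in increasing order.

Answer: [R1]

Rewrite trace:
R0: no valid match — LHS pattern not found
R1: 5 valid matches — {0↦2, 1↦1}, {0↦3, 1↦1}, {0↦4, 1↦1} (+2 more)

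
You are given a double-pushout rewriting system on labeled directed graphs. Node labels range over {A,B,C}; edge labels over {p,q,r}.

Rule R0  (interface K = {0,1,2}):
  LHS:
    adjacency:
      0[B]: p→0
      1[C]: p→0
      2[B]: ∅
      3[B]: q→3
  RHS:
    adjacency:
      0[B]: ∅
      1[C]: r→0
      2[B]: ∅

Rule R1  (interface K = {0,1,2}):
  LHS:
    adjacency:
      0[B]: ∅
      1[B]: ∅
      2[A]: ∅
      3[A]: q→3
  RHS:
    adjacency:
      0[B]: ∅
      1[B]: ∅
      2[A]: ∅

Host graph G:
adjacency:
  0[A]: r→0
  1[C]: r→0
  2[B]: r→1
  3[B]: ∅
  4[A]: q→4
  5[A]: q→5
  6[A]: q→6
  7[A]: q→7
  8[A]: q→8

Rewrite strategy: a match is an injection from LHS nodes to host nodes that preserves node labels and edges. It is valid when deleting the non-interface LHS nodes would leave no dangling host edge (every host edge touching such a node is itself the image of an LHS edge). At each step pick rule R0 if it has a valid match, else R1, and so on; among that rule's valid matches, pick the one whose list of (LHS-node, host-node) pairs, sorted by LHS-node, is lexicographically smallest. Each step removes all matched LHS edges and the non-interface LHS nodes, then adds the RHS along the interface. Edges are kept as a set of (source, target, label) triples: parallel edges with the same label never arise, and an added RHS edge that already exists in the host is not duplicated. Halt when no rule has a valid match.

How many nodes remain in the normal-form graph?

[0] host  ⇒  9 nodes, 8 edges  {0-r->0 1-r->0 2-r->1 4-q->4 5-q->5 6-q->6 7-q->7 8-q->8}
[1] R1 @ {0↦2, 1↦3, 2↦0, 3↦4}  ⇒  8 nodes, 7 edges  {0-r->0 1-r->0 2-r->1 5-q->5 6-q->6 7-q->7 8-q->8}
[2] R1 @ {0↦2, 1↦3, 2↦0, 3↦5}  ⇒  7 nodes, 6 edges  {0-r->0 1-r->0 2-r->1 6-q->6 7-q->7 8-q->8}
[3] R1 @ {0↦2, 1↦3, 2↦0, 3↦6}  ⇒  6 nodes, 5 edges  {0-r->0 1-r->0 2-r->1 7-q->7 8-q->8}
[4] R1 @ {0↦2, 1↦3, 2↦0, 3↦7}  ⇒  5 nodes, 4 edges  {0-r->0 1-r->0 2-r->1 8-q->8}
[5] R1 @ {0↦2, 1↦3, 2↦0, 3↦8}  ⇒  4 nodes, 3 edges  {0-r->0 1-r->0 2-r->1}
halt: no rule applies after step 5
NF nodes: {0:A, 1:C, 2:B, 3:B}

Answer: 4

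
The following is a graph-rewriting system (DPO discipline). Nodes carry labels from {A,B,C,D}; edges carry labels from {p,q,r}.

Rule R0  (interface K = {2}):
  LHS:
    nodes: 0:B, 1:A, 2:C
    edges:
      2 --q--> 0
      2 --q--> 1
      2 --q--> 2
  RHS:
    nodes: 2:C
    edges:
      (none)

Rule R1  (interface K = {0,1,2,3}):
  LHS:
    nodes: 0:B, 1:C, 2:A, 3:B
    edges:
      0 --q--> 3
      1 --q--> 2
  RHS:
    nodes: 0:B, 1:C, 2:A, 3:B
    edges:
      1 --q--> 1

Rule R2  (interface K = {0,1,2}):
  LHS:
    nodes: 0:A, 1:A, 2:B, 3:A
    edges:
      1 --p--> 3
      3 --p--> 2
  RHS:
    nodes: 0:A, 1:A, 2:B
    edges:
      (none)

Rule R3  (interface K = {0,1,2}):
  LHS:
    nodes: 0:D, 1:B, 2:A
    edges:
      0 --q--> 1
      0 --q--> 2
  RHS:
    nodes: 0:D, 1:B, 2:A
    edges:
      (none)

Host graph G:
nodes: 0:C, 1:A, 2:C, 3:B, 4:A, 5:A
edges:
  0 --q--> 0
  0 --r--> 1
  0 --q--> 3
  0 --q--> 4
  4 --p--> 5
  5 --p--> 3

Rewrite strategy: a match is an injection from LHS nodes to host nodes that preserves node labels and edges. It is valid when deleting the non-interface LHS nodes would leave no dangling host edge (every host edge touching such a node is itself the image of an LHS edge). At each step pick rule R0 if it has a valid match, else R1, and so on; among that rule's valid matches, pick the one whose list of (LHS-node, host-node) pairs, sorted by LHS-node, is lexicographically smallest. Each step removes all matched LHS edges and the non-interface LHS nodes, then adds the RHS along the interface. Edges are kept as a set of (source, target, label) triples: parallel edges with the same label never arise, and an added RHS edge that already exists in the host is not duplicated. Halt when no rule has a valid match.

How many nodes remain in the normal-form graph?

Answer: 3

Steps:
[0] host  ⇒  6 nodes, 6 edges  {0-q->0 0-r->1 0-q->3 0-q->4 4-p->5 5-p->3}
[1] R2 @ {0↦1, 1↦4, 2↦3, 3↦5}  ⇒  5 nodes, 4 edges  {0-q->0 0-r->1 0-q->3 0-q->4}
[2] R0 @ {0↦3, 1↦4, 2↦0}  ⇒  3 nodes, 1 edges  {0-r->1}
normal form: no rule applies after step 2
NF nodes: {0:C, 1:A, 2:C}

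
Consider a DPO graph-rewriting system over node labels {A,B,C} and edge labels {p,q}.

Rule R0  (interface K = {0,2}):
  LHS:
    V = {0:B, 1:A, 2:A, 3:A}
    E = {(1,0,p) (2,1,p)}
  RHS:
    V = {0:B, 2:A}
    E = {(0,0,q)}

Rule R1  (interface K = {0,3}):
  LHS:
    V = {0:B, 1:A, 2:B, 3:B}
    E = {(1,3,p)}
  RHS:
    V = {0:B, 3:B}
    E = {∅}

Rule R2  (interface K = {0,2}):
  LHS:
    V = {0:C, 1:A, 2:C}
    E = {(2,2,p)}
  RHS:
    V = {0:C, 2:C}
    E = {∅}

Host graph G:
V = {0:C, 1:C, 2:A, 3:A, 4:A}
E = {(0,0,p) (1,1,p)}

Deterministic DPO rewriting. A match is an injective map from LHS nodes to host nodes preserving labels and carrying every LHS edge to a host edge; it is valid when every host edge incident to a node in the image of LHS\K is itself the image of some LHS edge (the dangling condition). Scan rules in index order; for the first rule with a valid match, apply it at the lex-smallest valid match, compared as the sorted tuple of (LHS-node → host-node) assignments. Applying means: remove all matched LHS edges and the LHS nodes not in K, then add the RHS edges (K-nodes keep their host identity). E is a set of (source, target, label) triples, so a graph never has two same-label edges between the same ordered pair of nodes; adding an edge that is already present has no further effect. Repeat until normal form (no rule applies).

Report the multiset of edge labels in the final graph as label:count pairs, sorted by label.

[0] host  ⇒  5 nodes, 2 edges  {0-p->0 1-p->1}
[1] R2 @ {0↦0, 1↦2, 2↦1}  ⇒  4 nodes, 1 edges  {0-p->0}
[2] R2 @ {0↦1, 1↦3, 2↦0}  ⇒  3 nodes, 0 edges  {∅}
halt: no rule applies after step 2
NF edges: []

Answer: (no edges)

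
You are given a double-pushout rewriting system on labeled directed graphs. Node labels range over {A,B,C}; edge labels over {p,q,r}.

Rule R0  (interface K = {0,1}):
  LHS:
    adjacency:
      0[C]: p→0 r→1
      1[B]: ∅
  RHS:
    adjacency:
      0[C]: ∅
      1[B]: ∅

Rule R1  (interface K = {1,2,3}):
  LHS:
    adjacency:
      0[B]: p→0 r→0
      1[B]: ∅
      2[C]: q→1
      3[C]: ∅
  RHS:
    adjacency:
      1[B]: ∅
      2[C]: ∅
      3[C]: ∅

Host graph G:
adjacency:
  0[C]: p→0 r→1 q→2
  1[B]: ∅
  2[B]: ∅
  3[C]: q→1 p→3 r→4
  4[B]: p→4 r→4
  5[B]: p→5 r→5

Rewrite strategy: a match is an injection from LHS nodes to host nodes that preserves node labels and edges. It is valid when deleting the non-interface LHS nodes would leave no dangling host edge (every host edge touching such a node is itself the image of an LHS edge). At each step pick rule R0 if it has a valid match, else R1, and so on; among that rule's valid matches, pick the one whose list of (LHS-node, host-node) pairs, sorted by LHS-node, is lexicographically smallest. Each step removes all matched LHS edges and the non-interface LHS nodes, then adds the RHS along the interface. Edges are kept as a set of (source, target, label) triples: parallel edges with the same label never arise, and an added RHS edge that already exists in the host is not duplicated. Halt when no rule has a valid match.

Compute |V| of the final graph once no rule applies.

Answer: 4

Rewrite trace:
start.  V:6 E:10  edges: 0-p->0 0-r->1 0-q->2 3-q->1 3-p->3 3-r->4 4-p->4 4-r->4 5-p->5 5-r->5
1. fire R0 via {0↦0, 1↦1}  →  V:6 E:8  edges: 0-q->2 3-q->1 3-p->3 3-r->4 4-p->4 4-r->4 5-p->5 5-r->5
2. fire R0 via {0↦3, 1↦4}  →  V:6 E:6  edges: 0-q->2 3-q->1 4-p->4 4-r->4 5-p->5 5-r->5
3. fire R1 via {0↦4, 1↦1, 2↦3, 3↦0}  →  V:5 E:3  edges: 0-q->2 5-p->5 5-r->5
4. fire R1 via {0↦5, 1↦2, 2↦0, 3↦3}  →  V:4 E:0  edges: ∅
halt: no rule applies after step 4
NF nodes: {0:C, 1:B, 2:B, 3:C}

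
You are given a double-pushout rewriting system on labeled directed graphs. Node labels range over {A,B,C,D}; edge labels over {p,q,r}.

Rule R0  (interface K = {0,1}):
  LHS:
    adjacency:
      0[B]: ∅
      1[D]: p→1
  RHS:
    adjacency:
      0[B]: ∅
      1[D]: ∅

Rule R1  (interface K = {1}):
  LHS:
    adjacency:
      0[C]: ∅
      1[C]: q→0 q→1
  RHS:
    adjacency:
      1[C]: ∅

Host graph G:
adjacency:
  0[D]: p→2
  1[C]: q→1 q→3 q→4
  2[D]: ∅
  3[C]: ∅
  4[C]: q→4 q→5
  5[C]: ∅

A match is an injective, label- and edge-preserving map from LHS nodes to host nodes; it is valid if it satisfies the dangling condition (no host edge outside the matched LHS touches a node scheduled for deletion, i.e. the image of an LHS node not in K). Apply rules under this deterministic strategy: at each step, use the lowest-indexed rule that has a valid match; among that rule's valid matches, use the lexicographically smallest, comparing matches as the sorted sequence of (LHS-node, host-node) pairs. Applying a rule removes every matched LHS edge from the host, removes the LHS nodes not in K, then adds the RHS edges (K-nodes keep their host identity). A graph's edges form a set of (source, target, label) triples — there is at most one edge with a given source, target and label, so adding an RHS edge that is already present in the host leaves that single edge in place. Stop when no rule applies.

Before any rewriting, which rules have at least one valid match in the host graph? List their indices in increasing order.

R0: no valid match — LHS pattern not found
R1: 2 valid matches — {0↦3, 1↦1}, {0↦5, 1↦4}

Answer: [R1]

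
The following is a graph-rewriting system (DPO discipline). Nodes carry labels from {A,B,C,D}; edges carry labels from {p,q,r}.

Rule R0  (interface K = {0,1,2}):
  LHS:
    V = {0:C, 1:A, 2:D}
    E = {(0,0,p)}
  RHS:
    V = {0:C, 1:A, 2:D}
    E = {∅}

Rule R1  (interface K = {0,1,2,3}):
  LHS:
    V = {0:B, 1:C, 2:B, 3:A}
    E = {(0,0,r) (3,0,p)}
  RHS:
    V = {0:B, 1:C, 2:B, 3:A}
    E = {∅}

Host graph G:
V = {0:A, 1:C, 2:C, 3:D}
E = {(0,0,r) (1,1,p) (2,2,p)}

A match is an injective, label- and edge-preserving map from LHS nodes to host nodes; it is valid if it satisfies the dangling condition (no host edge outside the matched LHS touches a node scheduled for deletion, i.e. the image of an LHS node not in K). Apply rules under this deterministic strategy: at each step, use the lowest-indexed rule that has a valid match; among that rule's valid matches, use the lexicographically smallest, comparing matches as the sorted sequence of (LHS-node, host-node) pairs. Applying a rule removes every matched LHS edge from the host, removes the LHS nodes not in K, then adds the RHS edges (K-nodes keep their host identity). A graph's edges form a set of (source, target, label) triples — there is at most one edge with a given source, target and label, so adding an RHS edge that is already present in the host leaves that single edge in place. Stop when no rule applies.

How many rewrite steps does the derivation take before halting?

initial: |V|=4 |E|=3  E = 0-r->0 1-p->1 2-p->2
step 1: apply R0 at {0↦1, 1↦0, 2↦3}  → |V|=4 |E|=2  E = 0-r->0 2-p->2
step 2: apply R0 at {0↦2, 1↦0, 2↦3}  → |V|=4 |E|=1  E = 0-r->0
normal form: no rule applies after step 2

Answer: 2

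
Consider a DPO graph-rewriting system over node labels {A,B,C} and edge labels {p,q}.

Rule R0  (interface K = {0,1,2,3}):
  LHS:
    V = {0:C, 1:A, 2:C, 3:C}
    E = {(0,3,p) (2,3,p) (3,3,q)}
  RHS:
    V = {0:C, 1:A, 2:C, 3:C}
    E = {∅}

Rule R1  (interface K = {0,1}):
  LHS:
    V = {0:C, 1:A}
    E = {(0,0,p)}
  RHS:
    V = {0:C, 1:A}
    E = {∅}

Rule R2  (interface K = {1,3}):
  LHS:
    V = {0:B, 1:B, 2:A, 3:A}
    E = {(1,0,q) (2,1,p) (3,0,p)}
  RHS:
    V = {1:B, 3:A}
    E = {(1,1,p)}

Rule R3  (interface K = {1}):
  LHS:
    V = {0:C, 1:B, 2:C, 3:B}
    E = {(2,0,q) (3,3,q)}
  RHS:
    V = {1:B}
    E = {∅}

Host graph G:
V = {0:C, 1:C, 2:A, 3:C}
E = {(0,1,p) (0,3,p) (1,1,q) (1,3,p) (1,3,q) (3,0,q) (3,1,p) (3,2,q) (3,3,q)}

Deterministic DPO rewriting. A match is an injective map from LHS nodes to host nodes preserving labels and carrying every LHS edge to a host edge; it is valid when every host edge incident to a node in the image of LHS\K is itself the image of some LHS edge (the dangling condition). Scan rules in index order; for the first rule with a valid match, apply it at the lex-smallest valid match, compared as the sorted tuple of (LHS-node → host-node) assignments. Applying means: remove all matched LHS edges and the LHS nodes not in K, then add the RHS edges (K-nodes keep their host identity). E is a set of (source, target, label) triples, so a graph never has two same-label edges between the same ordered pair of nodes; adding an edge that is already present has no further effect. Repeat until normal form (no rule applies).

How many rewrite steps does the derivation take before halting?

initial: |V|=4 |E|=9  E = 0-p->1 0-p->3 1-q->1 1-p->3 1-q->3 3-q->0 3-p->1 3-q->2 3-q->3
step 1: apply R0 at {0↦0, 1↦2, 2↦1, 3↦3}  → |V|=4 |E|=6  E = 0-p->1 1-q->1 1-q->3 3-q->0 3-p->1 3-q->2
step 2: apply R0 at {0↦0, 1↦2, 2↦3, 3↦1}  → |V|=4 |E|=3  E = 1-q->3 3-q->0 3-q->2
final graph: no rule applies after step 2

Answer: 2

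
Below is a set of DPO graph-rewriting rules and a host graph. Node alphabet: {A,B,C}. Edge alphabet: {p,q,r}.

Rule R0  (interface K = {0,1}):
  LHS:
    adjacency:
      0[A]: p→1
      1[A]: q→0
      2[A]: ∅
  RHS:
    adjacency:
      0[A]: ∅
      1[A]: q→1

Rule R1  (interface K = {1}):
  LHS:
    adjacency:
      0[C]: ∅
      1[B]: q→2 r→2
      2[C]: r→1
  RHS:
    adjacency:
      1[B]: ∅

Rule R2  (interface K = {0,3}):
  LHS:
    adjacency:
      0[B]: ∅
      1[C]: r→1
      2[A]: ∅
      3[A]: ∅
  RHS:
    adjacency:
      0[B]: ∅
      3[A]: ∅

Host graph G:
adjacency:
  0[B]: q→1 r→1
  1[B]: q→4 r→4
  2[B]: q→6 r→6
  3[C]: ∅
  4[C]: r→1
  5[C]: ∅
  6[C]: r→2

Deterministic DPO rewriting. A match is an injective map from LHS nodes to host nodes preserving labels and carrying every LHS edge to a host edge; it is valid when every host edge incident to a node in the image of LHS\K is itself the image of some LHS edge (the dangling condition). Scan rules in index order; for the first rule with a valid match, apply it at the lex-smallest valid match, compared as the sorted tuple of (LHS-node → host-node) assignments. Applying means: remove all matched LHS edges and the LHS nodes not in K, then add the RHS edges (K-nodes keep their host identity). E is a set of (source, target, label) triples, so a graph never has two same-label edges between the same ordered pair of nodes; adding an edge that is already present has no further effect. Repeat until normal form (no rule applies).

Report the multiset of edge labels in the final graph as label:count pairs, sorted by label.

[0] host  ⇒  7 nodes, 8 edges  {0-q->1 0-r->1 1-q->4 1-r->4 2-q->6 2-r->6 4-r->1 6-r->2}
[1] R1 @ {0↦3, 1↦1, 2↦4}  ⇒  5 nodes, 5 edges  {0-q->1 0-r->1 2-q->6 2-r->6 6-r->2}
[2] R1 @ {0↦5, 1↦2, 2↦6}  ⇒  3 nodes, 2 edges  {0-q->1 0-r->1}
final graph: no rule applies after step 2
NF edges: [(0, 1, 'q'), (0, 1, 'r')]

Answer: q:1 r:1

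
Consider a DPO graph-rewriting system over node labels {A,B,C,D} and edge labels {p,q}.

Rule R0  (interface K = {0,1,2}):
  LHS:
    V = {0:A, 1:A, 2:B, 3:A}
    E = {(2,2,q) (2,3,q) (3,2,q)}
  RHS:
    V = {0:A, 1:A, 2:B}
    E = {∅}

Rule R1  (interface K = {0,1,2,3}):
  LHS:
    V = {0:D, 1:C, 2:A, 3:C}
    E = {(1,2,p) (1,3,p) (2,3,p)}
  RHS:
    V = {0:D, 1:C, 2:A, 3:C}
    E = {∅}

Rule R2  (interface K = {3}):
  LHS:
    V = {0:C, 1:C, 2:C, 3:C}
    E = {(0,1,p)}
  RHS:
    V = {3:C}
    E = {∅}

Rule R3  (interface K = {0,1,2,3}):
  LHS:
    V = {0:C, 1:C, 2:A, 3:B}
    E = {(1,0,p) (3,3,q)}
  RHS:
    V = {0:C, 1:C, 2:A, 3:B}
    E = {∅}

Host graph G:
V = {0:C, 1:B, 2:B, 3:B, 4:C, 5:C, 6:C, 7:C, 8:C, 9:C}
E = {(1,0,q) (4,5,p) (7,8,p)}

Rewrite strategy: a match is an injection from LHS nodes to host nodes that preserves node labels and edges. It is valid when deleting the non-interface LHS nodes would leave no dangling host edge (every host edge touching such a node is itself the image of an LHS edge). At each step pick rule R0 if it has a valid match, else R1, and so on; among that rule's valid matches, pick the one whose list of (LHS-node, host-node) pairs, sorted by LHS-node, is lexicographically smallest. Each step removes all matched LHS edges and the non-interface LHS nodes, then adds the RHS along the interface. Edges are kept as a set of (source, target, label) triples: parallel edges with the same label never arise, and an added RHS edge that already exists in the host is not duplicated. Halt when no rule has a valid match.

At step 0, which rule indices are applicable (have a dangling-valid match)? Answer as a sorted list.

Answer: [R2]

Steps:
R0: no valid match — LHS pattern not found
R1: no valid match — LHS pattern not found
R2: 16 valid matches — {0↦4, 1↦5, 2↦6, 3↦0}, {0↦4, 1↦5, 2↦6, 3↦7}, {0↦4, 1↦5, 2↦6, 3↦8} (+13 more)
R3: no valid match — LHS pattern not found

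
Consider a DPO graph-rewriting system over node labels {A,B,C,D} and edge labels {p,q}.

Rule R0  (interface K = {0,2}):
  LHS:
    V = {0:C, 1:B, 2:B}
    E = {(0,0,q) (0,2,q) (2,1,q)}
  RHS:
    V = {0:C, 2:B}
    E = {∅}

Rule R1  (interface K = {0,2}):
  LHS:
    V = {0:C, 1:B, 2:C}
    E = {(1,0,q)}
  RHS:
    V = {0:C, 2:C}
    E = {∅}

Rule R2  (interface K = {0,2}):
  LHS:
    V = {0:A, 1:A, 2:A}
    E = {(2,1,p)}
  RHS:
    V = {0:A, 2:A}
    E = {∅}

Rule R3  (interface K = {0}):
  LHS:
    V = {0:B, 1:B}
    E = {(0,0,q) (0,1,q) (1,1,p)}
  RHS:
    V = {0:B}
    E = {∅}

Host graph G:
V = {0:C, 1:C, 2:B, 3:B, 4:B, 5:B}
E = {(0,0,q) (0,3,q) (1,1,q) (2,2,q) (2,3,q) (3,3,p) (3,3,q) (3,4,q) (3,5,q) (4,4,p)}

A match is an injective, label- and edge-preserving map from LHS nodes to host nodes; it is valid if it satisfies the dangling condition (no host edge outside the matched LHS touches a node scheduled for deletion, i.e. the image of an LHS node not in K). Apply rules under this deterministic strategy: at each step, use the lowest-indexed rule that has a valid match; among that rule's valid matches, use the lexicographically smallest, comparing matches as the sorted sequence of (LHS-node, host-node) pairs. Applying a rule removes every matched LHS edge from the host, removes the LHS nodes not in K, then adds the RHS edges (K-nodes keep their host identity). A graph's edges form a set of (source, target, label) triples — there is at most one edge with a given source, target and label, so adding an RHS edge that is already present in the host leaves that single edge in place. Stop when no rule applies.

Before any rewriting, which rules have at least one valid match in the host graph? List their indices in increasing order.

R0: 1 valid match — {0↦0, 1↦5, 2↦3}
R1: no valid match — LHS pattern not found
R2: no valid match — LHS pattern not found
R3: 1 valid match — {0↦3, 1↦4}

Answer: [R0,R3]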